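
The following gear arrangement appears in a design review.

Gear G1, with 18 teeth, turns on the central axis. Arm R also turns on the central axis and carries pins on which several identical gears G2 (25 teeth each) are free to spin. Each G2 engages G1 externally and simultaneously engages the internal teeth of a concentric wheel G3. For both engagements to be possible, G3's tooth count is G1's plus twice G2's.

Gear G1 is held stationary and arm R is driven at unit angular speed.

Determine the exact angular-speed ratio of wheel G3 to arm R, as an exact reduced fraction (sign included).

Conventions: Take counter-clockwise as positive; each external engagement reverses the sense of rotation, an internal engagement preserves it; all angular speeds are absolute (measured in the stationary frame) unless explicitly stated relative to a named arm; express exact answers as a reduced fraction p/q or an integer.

topology: planetary set — G1 18T / G2 25T / G3 68T, arm = carrier (Willis)
ring teeth: 18 + 2·25 = 68
18(ω_sun−ω_arm) = −68(ω_ring−ω_arm),  ω_sun = 0, ω_arm = 1
ω_ring = 1 − (18/68)(0−1) = 43/34
ω_out/ω_in = 43/34

43/34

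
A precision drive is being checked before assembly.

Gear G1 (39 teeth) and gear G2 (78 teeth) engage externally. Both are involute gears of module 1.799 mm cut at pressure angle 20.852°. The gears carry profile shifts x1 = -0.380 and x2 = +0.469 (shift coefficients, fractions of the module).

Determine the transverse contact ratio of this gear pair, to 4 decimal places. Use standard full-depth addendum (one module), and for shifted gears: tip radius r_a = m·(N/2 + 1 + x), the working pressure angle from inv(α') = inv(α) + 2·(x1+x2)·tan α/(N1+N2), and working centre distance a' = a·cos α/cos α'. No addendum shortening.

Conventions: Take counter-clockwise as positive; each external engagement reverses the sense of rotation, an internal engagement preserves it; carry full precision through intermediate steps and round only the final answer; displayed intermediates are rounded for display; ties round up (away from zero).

class = single-mesh tooth geometry [involute pair 39T × 78T, m = 1.799]
base radii: r_b1 = 32.782833, r_b2 = 65.565665
tip radii: r_a1 = 36.195880, r_a2 = 72.803731
inv(α') = inv(20.852°) + 2·(-0.380+0.469)·tan α/(39+78) = 0.01754669  ⇒  α' = 21.07815°
a' = a·cos α / cos α' = 105.2415·cos 20.852°/cos 21.07815° = 105.400784
action lengths: √(r_a1²−r_b1²) = 15.343650, √(r_a2²−r_b2²) = 31.646908
base pitch p_b = π·m·cos α = 5.281554
CR = (15.343650 + 31.646908 − 105.400784·sin 21.07815°)/5.281554 = 1.719971
contact ratio ≈ 1.7200

1.7200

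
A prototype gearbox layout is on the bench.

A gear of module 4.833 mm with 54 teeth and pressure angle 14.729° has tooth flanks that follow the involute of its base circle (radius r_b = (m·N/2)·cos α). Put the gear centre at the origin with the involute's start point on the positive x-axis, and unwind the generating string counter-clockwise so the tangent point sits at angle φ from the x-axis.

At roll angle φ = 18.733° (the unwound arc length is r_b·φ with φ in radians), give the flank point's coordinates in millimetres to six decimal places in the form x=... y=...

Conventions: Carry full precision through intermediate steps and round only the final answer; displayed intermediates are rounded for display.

x=132.769179 y=1.454631

recognized (one wheel, involute flank): single-mesh tooth geometry, m = 4.833, N = 54
pitch radius r_p = m·N/2 = 4.833·54/2 = 130.491000
base radius r_b = r_p·cos α = 130.491000·cos 14.729° = 126.202960
roll angle φ = 18.733° = 0.32695253 rad
x = r_b·(cos φ + φ·sin φ) = 132.769179
y = r_b·(sin φ − φ·cos φ) = 1.454631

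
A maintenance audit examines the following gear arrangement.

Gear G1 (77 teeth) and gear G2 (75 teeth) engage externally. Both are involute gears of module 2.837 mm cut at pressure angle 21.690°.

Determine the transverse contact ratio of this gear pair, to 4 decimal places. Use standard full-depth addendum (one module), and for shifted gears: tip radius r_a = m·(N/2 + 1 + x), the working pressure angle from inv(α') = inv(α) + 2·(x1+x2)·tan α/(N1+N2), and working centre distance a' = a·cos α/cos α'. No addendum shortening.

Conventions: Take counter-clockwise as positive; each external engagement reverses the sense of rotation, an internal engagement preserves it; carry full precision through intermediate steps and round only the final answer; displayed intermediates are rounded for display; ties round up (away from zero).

1.7238

recognized (one external pair, fixed centres): single-mesh tooth geometry, m = 2.837, N1 = 77, N2 = 75
base radii: r_b1 = 101.491088, r_b2 = 98.854955
tip radii: r_a1 = 112.061500, r_a2 = 109.224500
no profile shift: α' = α, a' = a
action lengths: √(r_a1²−r_b1²) = 47.511461, √(r_a2²−r_b2²) = 46.450933
base pitch p_b = π·m·cos α = 8.281653
CR = (47.511461 + 46.450933 − 215.612000·sin 21.69000°)/8.281653 = 1.723753
contact ratio ≈ 1.7238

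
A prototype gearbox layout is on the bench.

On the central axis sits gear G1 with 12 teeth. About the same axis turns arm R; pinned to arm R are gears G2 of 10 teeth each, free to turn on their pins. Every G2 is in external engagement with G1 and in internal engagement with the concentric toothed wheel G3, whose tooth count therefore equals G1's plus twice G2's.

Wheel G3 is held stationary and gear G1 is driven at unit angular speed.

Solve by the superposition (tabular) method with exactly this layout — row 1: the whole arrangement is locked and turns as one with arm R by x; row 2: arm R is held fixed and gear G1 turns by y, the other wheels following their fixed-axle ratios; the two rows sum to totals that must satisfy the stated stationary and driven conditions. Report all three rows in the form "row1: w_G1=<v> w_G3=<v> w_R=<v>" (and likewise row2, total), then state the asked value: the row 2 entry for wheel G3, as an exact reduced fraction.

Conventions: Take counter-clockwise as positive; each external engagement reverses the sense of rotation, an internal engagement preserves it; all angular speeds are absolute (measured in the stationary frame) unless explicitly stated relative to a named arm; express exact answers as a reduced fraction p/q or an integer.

row1: w_G1=3/11 w_G3=3/11 w_R=3/11
row2: w_G1=8/11 w_G3=-3/11 w_R=0
total: w_G1=1 w_G3=0 w_R=3/11
asked value: -3/11

planetary set (12T centre, 10T on arm, 32T internal) — Willis relation
superposition row 1 [locked train]: every member turns x
row 2 (arm held, sun turns y): ω_ring = −(12/32)·y, ω_arm = 0
boundary: total ω_ring = x − (12/32)·y = 0 and total ω_sun = x + y = 1  ⇒  y = 8/11, x = 3/11
row 2 ring = −(12/32)·8/11 = -3/11
totals (row 1 + row 2): sun 3/11 + 8/11 = 1, ring 3/11 + (-3/11) = 0, arm 3/11 + 0 = 3/11
asked cell (row2, ring) = -3/11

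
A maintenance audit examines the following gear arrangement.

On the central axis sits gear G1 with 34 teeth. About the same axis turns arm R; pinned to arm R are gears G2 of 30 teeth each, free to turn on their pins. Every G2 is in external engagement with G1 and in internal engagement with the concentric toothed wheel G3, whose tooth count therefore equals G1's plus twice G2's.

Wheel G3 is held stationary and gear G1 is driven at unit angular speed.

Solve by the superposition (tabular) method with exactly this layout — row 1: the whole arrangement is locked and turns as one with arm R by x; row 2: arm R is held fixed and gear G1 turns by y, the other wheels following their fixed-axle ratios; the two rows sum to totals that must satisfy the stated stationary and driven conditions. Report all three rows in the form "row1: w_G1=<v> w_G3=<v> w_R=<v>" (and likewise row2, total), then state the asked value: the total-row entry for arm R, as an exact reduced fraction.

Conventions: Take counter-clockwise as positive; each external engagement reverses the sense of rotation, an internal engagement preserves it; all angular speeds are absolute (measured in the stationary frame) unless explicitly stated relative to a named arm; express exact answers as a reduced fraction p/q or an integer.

topology: planetary set — G1 34T / G2 30T / G3 94T, arm = carrier (Willis)
row 1 — lock + rotate with arm: ω_sun = ω_ring = ω_arm = x
row 2: sun turns y, ring = −(34/94)·y, arm 0
boundary: total ω_ring = x − (34/94)·y = 0 and total ω_sun = x + y = 1  ⇒  y = 47/64, x = 17/64
row 2 ring = −(34/94)·47/64 = -17/64
totals (row 1 + row 2): sun 17/64 + 47/64 = 1, ring 17/64 + (-17/64) = 0, arm 17/64 + 0 = 17/64
asked cell (total, arm) = 17/64

row1: w_G1=17/64 w_G3=17/64 w_R=17/64
row2: w_G1=47/64 w_G3=-17/64 w_R=0
total: w_G1=1 w_G3=0 w_R=17/64
asked value: 17/64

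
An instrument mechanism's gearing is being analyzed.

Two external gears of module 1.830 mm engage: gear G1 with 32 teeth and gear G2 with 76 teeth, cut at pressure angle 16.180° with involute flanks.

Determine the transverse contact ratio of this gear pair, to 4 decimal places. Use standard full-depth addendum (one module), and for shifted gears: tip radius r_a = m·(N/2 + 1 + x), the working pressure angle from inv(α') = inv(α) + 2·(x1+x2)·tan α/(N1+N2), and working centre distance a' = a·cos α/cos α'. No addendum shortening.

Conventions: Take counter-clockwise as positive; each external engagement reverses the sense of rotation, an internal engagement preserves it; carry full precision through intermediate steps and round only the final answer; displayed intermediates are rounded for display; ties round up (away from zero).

1.9809

recognized (one external pair, fixed centres): single-mesh tooth geometry, m = 1.830, N1 = 32, N2 = 76
base radii: r_b1 = 28.120249, r_b2 = 66.785591
tip radii: r_a1 = 31.110000, r_a2 = 71.370000
no profile shift: α' = α, a' = a
action lengths: √(r_a1²−r_b1²) = 13.307280, √(r_a2²−r_b2²) = 25.166679
base pitch p_b = π·m·cos α = 5.521398
CR = (13.307280 + 25.166679 − 98.820000·sin 16.18000°)/5.521398 = 1.980872
contact ratio ≈ 1.9809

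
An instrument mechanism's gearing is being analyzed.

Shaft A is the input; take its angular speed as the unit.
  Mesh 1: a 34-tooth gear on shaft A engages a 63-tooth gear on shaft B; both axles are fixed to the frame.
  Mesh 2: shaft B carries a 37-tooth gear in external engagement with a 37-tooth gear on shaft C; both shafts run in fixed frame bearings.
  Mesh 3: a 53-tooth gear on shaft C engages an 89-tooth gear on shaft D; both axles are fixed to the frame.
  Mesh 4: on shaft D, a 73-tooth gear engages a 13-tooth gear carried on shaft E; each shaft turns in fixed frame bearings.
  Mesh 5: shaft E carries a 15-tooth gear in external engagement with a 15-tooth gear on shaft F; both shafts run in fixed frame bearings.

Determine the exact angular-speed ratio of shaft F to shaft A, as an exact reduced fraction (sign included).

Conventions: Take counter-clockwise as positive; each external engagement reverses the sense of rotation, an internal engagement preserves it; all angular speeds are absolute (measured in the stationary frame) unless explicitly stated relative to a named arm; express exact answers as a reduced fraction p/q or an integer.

class = fixed-axis compound train [5 meshes; 5 ratios multiply, 5 sense flips]
mesh 1 [34T→63T]: running ratio 34/63, sense −
mesh 2 [37T→37T]: running ratio 34/63, sense +
mesh 3 [53T→89T]: running ratio 1802/5607, sense −
mesh 4 [73T→13T]: running ratio 131546/72891, sense +
mesh 5 [15T→15T]: running ratio 131546/72891, sense −
ω_out/ω_in = -131546/72891

-131546/72891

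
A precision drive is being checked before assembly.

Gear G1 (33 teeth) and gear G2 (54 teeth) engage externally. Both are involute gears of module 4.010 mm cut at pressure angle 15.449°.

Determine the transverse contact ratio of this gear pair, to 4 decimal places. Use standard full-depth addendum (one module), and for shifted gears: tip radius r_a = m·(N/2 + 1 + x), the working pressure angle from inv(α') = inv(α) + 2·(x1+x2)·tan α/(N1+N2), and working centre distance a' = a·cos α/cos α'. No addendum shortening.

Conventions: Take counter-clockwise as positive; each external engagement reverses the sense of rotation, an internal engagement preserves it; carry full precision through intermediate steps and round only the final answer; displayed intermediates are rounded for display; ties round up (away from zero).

recognized (one external pair, fixed centres): single-mesh tooth geometry, m = 4.010, N1 = 33, N2 = 54
base radii: r_b1 = 63.774323, r_b2 = 104.357982
tip radii: r_a1 = 70.175000, r_a2 = 112.280000
no profile shift: α' = α, a' = a
action lengths: √(r_a1²−r_b1²) = 29.280820, √(r_a2²−r_b2²) = 41.427164
base pitch p_b = π·m·cos α = 12.142603
CR = (29.280820 + 41.427164 − 174.435000·sin 15.44900°)/12.142603 = 1.996433
contact ratio ≈ 1.9964

1.9964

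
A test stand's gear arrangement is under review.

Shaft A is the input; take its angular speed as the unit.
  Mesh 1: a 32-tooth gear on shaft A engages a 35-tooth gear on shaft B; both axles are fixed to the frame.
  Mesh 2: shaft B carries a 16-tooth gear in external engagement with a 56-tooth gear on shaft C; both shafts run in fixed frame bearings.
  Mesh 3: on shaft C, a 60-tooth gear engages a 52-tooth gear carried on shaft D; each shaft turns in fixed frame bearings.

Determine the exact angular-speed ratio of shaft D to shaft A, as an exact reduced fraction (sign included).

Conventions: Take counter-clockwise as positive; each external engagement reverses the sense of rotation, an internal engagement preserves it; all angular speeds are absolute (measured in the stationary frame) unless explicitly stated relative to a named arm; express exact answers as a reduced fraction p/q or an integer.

class = fixed-axis compound train [3 meshes; 3 ratios multiply, 3 sense flips]
mesh 1 [32T→35T]: running ratio 32/35, sense −
mesh 2 [16T→56T]: running ratio 64/245, sense +
mesh 3 [60T→52T]: running ratio 192/637, sense −
ω_out/ω_in = -192/637

-192/637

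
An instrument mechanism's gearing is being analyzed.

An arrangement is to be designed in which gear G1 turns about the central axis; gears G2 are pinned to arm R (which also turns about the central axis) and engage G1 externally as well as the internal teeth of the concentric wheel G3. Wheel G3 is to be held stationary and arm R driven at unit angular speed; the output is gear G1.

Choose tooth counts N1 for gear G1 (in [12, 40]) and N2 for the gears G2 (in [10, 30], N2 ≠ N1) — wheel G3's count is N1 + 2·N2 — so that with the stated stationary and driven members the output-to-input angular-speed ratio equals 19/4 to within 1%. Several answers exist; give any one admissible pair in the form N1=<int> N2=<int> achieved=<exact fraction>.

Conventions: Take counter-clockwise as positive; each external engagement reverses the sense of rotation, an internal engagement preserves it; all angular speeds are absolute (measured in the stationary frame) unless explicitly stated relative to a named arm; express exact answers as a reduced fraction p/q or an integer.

planetary set to be sized for 19/4 (Willis relation)
Willis with ω_ring = 0: ω_sun/ω_arm = (N1+N3)/N1; set equal to 19/4  ⇒  N3/N1 = 19/4 − 1 = 15/4
N3 = N1 + 2·N2  ⇒  N2/N1 = (N3/N1 − 1)/2 = (15/4 − 1)/2 = 11/8
smallest multiple with N1 ≥ 12 and N2 ≥ 10: k = 2  ⇒  N1 = 2·8 = 16, N2 = 2·11 = 22 (N1 ≤ 40, N2 ≤ 30, N2 ≠ N1 ✓), N3 = 16 + 2·22 = 60
check: (N1+N3)/N1 with N1 = 16, N3 = 60 gives 19/4; |achieved − target| = 0 ≤ 19/400 ✓

N1=16 N2=22 achieved=19/4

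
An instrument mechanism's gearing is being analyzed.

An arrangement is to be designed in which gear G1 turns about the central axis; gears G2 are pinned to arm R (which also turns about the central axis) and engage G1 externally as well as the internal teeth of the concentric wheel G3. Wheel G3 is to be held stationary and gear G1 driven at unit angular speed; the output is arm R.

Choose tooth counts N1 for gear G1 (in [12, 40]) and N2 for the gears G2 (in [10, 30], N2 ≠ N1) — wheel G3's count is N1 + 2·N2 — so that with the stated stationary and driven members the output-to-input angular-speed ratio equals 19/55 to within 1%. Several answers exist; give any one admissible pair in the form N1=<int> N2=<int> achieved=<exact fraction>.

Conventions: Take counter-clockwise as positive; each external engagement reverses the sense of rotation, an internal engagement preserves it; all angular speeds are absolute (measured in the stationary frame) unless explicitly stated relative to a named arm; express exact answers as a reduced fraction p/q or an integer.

design class (target 19/55): planetary set
Willis with ω_ring = 0: ω_arm/ω_sun = N1/(N1+N3); set equal to 19/55  ⇒  N3/N1 = 1/(19/55) − 1 = 36/19
N3 = N1 + 2·N2  ⇒  N2/N1 = (N3/N1 − 1)/2 = (36/19 − 1)/2 = 17/38
smallest multiple with N1 ≥ 12 and N2 ≥ 10: k = 1  ⇒  N1 = 1·38 = 38, N2 = 1·17 = 17 (N1 ≤ 40, N2 ≤ 30, N2 ≠ N1 ✓), N3 = 38 + 2·17 = 72
check: N1/(N1+N3) with N1 = 38, N3 = 72 gives 19/55; |achieved − target| = 0 ≤ 19/5500 ✓

N1=38 N2=17 achieved=19/55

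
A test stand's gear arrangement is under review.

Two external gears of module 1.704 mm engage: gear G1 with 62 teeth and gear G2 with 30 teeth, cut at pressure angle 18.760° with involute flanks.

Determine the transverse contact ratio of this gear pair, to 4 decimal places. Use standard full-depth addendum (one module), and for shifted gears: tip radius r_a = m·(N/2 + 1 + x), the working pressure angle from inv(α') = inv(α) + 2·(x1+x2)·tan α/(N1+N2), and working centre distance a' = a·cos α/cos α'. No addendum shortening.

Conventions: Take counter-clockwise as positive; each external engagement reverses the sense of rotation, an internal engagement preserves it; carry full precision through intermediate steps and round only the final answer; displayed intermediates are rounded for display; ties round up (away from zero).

single-mesh involute tooth geometry (62T engaging 30T at module 1.704)
base radii: r_b1 = 50.017673, r_b2 = 24.202100
tip radii: r_a1 = 54.528000, r_a2 = 27.264000
no profile shift: α' = α, a' = a
action lengths: √(r_a1²−r_b1²) = 21.714861, √(r_a2²−r_b2²) = 12.553249
base pitch p_b = π·m·cos α = 5.068876
CR = (21.714861 + 12.553249 − 78.384000·sin 18.76000°)/5.068876 = 1.787269
contact ratio ≈ 1.7873

1.7873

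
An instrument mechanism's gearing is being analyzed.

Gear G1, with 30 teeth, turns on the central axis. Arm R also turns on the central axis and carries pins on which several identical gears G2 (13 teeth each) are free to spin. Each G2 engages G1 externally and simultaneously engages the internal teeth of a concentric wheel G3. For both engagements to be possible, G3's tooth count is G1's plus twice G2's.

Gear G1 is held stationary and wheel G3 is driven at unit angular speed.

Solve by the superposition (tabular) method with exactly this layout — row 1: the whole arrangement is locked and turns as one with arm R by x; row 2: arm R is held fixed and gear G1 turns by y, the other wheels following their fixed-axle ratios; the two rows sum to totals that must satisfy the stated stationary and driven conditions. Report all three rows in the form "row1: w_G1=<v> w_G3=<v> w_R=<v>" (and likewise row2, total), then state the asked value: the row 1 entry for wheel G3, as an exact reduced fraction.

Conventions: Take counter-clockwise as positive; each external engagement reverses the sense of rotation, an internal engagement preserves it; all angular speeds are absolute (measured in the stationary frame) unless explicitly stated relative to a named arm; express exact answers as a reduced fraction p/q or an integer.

row1: w_G1=28/43 w_G3=28/43 w_R=28/43
row2: w_G1=-28/43 w_G3=15/43 w_R=0
total: w_G1=0 w_G3=1 w_R=28/43
asked value: 28/43

planetary set (30T centre, 13T on arm, 56T internal) — Willis relation
row 1 (train locked, turned with arm): all members turn x
row 2 — arm fixed, fixed-axis ratios: sun y, ring −(30/56)·y, arm 0
boundary: total ω_sun = x + y = 0 and total ω_ring = x − (30/56)·y = 1  ⇒  y = -28/43, x = 28/43
row 2 ring = −(30/56)·(-28/43) = 15/43
totals (row 1 + row 2): sun 28/43 + (-28/43) = 0, ring 28/43 + 15/43 = 1, arm 28/43 + 0 = 28/43
asked cell (row1, ring) = 28/43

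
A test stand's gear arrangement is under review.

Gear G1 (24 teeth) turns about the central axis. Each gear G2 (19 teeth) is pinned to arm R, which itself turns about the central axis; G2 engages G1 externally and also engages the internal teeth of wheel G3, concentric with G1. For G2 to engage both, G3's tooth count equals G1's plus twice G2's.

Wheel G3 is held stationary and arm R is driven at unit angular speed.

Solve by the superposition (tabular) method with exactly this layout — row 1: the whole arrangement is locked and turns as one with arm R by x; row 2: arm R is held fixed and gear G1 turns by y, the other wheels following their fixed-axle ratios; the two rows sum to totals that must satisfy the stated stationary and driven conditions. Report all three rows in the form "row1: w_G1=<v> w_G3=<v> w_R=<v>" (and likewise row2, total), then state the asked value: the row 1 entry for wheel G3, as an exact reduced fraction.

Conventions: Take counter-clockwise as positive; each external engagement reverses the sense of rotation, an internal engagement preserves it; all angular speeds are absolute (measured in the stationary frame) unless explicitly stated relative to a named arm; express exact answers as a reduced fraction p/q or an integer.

row1: w_G1=1 w_G3=1 w_R=1
row2: w_G1=31/12 w_G3=-1 w_R=0
total: w_G1=43/12 w_G3=0 w_R=1
asked value: 1

recognized (axles ride arm R): planetary set, 24/19/62 teeth
superposition row 1 [locked train]: every member turns x
superposition row 2 [arm held]: sun y, ring −(24/62)·y, arm 0
boundary: total ω_ring = x − (24/62)·y = 0 and total ω_arm = x = 1  ⇒  y = 31/12, x = 1
row 2 ring = −(24/62)·31/12 = -1
totals (row 1 + row 2): sun 1 + 31/12 = 43/12, ring 1 + (-1) = 0, arm 1 + 0 = 1
asked cell (row1, ring) = 1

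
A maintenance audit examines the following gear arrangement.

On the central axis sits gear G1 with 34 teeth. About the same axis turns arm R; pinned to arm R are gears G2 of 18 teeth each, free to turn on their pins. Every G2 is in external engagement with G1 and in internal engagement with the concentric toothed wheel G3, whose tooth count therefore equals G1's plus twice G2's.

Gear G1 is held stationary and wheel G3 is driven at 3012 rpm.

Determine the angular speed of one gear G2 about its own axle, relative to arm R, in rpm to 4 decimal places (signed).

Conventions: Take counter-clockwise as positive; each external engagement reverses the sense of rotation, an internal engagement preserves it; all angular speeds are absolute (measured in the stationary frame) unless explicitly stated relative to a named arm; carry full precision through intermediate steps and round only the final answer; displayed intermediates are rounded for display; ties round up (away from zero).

planetary set (34T centre, 18T on arm, 70T internal) — Willis relation
normalise by the input: solve with ω_ring = 1, then scale by 3012 rpm
ring teeth: 34 + 2·18 = 70
34(ω_sun−ω_arm) = −70(ω_ring−ω_arm),  ω_sun = 0, ω_ring = 1
34(0−ω_arm) = −70(1−ω_arm)  ⇒  104·ω_arm = 70  ⇒  ω_arm = 35/52
sun–planet mesh: 34·(0−35/52) = −18·(ω_p−ω_arm)  ⇒  ω_p−ω_arm = 595/468
scale: ω_p−ω_arm = 595/468 × 3012 rpm = +3829.3590 rpm

+3829.3590 rpm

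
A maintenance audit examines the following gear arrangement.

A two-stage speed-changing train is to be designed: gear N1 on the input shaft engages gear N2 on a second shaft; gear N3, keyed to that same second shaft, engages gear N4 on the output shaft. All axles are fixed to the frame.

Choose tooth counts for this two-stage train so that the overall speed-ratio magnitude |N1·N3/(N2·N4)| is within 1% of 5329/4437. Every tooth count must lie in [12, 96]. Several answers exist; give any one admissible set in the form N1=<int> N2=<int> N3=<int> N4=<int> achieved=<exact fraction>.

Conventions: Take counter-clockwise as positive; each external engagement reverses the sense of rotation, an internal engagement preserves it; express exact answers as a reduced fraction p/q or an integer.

topology: fixed-axis compound train — 2 stages, target 5329/4437
target = 5329/4437 in lowest terms: an exact hit needs N1·N3 = k·5329 and N2·N4 = k·4437 for one integer k, every count in [12, 96]; additionally prefer no 1:1 stage (N1 ≠ N2, N3 ≠ N4)
k = 1: N1·N3 = 5329 = 73·73, N2·N4 = 4437 = 51·87
achieved = 73·73/(51·87) = 5329/4437; |achieved − target| = 0 ≤ 5329/443700 ✓

N1=73 N2=51 N3=73 N4=87 achieved=5329/4437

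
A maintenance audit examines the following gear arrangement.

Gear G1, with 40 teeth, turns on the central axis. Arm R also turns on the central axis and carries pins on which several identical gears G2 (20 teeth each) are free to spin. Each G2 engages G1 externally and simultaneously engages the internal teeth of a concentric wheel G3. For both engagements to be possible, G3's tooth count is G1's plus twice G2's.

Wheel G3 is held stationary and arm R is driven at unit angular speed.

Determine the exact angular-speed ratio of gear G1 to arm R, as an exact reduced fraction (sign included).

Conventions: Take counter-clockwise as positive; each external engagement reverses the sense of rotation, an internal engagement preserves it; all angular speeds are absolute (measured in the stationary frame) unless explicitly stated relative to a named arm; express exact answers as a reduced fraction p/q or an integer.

3

class = planetary set [G3 = 40+2·20 = 80; Willis about the carrier]
ring teeth: 40 + 2·20 = 80
40(ω_sun−ω_arm) = −80(ω_ring−ω_arm),  ω_ring = 0, ω_arm = 1
ω_sun = 1 − (80/40)(0−1) = 3
ω_out/ω_in = 3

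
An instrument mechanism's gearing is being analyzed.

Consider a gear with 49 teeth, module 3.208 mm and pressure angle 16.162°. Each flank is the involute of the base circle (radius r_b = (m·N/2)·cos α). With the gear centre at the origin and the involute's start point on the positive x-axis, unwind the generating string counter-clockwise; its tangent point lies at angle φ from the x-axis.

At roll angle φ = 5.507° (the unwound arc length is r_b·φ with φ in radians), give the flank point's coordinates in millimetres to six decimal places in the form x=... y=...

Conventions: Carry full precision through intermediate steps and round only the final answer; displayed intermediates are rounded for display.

x=75.837657 y=0.022323

single-mesh involute tooth geometry (49T wheel at module 3.208)
pitch radius r_p = m·N/2 = 3.208·49/2 = 78.596000
base radius r_b = r_p·cos α = 78.596000·cos 16.162° = 75.489769
roll angle φ = 5.507° = 0.09611528 rad
x = r_b·(cos φ + φ·sin φ) = 75.837657
y = r_b·(sin φ − φ·cos φ) = 0.022323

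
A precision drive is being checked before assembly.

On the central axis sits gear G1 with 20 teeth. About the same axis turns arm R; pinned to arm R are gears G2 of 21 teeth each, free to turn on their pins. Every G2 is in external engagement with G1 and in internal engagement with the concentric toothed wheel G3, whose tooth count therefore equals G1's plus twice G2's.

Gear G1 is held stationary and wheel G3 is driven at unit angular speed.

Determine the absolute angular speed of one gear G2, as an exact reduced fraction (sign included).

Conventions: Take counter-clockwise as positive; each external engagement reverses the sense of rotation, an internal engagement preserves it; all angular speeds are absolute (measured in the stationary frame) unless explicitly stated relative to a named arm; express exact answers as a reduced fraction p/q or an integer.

31/21

class = planetary set [G3 = 20+2·21 = 62; Willis about the carrier]
ring teeth: 20 + 2·21 = 62
20(ω_sun−ω_arm) = −62(ω_ring−ω_arm),  ω_sun = 0, ω_ring = 1
20(0−ω_arm) = −62(1−ω_arm)  ⇒  82·ω_arm = 62  ⇒  ω_arm = 31/41
sun–planet mesh: 20·(0−31/41) = −21·(ω_p−ω_arm)  ⇒  ω_p−ω_arm = 620/861
ω_p = 31/41 + 620/861 = 31/21
exact speed ratio = 31/21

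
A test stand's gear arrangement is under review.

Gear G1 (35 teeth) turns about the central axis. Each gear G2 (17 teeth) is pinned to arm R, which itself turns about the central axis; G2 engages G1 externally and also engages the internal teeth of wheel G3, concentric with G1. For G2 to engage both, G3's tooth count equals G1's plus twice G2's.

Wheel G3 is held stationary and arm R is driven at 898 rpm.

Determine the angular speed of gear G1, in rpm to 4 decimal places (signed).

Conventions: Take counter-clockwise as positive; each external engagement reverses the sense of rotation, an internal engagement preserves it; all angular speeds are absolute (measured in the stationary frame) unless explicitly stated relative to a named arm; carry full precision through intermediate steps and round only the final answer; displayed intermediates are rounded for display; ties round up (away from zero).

+2668.3429 rpm

class = planetary set [G3 = 35+2·17 = 69; Willis about the carrier]
normalise by the input: solve with ω_arm = 1, then scale by 898 rpm
ring teeth: 35 + 2·17 = 69
35(ω_sun−ω_arm) = −69(ω_ring−ω_arm),  ω_ring = 0, ω_arm = 1
ω_sun = 1 − (69/35)(0−1) = 104/35
scale: ω_sun = 104/35 × 898 rpm = +2668.3429 rpm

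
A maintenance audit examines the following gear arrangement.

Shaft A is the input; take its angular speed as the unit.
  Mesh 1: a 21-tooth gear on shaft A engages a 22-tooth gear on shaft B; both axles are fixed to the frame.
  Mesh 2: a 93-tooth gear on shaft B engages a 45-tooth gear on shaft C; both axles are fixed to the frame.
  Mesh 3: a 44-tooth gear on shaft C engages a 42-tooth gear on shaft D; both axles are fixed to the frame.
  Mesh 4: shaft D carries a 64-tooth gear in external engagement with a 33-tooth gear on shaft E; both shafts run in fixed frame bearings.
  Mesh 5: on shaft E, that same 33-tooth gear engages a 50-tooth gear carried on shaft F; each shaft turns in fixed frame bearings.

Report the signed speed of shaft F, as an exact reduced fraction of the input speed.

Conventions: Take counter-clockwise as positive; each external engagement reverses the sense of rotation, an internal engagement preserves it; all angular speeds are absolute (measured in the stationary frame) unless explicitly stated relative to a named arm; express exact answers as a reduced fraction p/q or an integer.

5-mesh fixed-axis compound train (all bearings frame-fixed)
mesh 1 [21T→22T]: |ω|/ω_in = 1×21/22 = 21/22, sense flips to −
mesh 2 [93T→45T]: |ω|/ω_in = (21/22)×93/45 = 217/110, sense flips to +
mesh 3 [44T→42T]: |ω|/ω_in = (217/110)×44/42 = 31/15, sense flips to −
mesh 4 [64T→33T]: |ω|/ω_in = (31/15)×64/33 = 1984/495, sense flips to +
mesh 5 [33T→50T]: |ω|/ω_in = (1984/495)×33/50 = 992/375, sense flips to −
signed output speed (× input speed) = -992/375

-992/375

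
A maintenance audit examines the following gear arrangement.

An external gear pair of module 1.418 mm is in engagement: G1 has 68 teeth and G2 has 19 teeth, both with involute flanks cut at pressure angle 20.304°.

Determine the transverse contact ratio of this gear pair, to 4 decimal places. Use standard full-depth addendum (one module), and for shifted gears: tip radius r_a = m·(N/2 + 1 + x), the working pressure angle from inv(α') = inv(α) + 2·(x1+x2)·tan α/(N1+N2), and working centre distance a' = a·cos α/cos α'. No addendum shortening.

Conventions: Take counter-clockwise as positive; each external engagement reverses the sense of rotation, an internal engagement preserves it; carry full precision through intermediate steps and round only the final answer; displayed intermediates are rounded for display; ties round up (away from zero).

class = single-mesh tooth geometry [involute pair 68T × 19T, m = 1.418]
base radii: r_b1 = 45.216333, r_b2 = 12.633976
tip radii: r_a1 = 49.630000, r_a2 = 14.889000
no profile shift: α' = α, a' = a
action lengths: √(r_a1²−r_b1²) = 20.460207, √(r_a2²−r_b2²) = 7.878133
base pitch p_b = π·m·cos α = 4.177979
CR = (20.460207 + 7.878133 − 61.683000·sin 20.30400°)/4.177979 = 1.659719
contact ratio ≈ 1.6597

1.6597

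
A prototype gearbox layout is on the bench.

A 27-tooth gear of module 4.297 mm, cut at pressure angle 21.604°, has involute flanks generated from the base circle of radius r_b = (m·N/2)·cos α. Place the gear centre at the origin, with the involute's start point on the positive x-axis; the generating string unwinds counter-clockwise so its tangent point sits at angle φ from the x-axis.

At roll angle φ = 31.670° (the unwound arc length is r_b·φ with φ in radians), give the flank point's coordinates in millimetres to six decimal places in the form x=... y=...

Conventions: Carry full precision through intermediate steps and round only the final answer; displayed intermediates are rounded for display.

class = single-mesh tooth geometry [base-circle involute, m = 4.297, 27T]
pitch radius r_p = m·N/2 = 4.297·27/2 = 58.009500
base radius r_b = r_p·cos α = 58.009500·cos 21.604° = 53.934378
roll angle φ = 31.670° = 0.55274577 rad
x = r_b·(cos φ + φ·sin φ) = 61.554879
y = r_b·(sin φ − φ·cos φ) = 2.944377

x=61.554879 y=2.944377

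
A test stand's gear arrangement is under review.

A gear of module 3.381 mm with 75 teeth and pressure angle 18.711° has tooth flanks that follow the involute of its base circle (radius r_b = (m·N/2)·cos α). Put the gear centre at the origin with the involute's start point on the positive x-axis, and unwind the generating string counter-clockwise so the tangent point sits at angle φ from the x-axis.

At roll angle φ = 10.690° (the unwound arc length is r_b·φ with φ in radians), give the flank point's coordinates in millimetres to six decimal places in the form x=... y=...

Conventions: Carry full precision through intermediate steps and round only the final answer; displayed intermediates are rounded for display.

topology: single-mesh involute geometry — m = 3.381, N = 75
pitch radius r_p = m·N/2 = 3.381·75/2 = 126.787500
base radius r_b = r_p·cos α = 126.787500·cos 18.711° = 120.086617
roll angle φ = 10.690° = 0.18657570 rad
x = r_b·(cos φ + φ·sin φ) = 122.158599
y = r_b·(sin φ − φ·cos φ) = 0.259075

x=122.158599 y=0.259075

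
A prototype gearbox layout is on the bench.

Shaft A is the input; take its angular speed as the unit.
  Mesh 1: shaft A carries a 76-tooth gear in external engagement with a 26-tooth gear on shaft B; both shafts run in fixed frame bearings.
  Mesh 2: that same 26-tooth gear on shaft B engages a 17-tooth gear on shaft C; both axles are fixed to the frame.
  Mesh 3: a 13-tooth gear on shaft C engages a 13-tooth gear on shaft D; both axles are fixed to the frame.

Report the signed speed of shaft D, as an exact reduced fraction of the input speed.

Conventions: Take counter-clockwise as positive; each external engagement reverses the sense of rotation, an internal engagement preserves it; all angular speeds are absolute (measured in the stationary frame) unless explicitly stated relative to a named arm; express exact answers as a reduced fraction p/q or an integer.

-76/17

3-mesh fixed-axis compound train (all bearings frame-fixed)
mesh 1 [76T→26T]: |ω|/ω_in = 1×76/26 = 38/13, sense flips to −
mesh 2 [26T→17T]: |ω|/ω_in = (38/13)×26/17 = 76/17, sense flips to +
mesh 3 [13T→13T]: |ω|/ω_in = (76/17)×13/13 = 76/17, sense flips to −
signed output speed (× input speed) = -76/17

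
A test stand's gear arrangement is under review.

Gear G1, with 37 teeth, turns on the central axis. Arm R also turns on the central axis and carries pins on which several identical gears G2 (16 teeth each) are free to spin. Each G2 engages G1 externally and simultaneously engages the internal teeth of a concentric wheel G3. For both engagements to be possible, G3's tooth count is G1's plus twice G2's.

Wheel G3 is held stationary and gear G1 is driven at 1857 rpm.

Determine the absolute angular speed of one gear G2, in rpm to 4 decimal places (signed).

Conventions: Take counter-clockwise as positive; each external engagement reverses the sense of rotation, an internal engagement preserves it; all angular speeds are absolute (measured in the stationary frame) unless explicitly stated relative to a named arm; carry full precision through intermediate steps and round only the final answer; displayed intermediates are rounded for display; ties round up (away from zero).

-2147.1563 rpm

topology: planetary set — G1 37T / G2 16T / G3 69T, arm = carrier (Willis)
normalise by the input: solve with ω_sun = 1, then scale by 1857 rpm
ring teeth: 37 + 2·16 = 69
37(ω_sun−ω_arm) = −69(ω_ring−ω_arm),  ω_ring = 0, ω_sun = 1
37(1−ω_arm) = −69(0−ω_arm)  ⇒  106·ω_arm = 37  ⇒  ω_arm = 37/106
sun–planet mesh: 37·(1−37/106) = −16·(ω_p−ω_arm)  ⇒  ω_p−ω_arm = -2553/1696
ω_p = 37/106 − 2553/1696 = -37/32
scale: ω_p = -37/32 × 1857 rpm = -2147.1563 rpm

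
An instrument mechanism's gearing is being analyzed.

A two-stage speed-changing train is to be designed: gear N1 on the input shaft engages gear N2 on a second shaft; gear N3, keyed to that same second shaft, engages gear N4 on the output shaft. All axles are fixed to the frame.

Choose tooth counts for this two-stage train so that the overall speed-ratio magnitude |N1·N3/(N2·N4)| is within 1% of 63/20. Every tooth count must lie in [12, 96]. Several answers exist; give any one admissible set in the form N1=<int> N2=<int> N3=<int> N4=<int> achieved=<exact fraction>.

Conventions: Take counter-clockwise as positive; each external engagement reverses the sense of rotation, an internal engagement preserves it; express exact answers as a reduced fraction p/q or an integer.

topology: fixed-axis compound train — 2 stages, target 63/20
target = 63/20 in lowest terms: an exact hit needs N1·N3 = k·63 and N2·N4 = k·20 for one integer k, every count in [12, 96]; additionally prefer no 1:1 stage (N1 ≠ N2, N3 ≠ N4)
k = 1…8: no 1:1-free in-range split of k·63 and k·20 into factor pairs; take k = 9
k = 9: N1·N3 = 567 = 21·27, N2·N4 = 180 = 12·15
achieved = 21·27/(12·15) = 63/20; |achieved − target| = 0 ≤ 63/2000 ✓

N1=21 N2=12 N3=27 N4=15 achieved=63/20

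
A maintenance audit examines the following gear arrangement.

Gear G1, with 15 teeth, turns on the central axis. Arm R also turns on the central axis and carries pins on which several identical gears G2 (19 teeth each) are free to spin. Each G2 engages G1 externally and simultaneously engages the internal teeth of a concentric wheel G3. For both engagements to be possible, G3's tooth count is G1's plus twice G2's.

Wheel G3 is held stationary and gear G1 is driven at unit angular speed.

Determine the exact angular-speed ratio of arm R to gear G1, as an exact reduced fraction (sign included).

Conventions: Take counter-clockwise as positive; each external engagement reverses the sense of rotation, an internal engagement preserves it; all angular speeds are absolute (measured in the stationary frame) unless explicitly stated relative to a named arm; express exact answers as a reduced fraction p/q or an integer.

class = planetary set [G3 = 15+2·19 = 53; Willis about the carrier]
ring teeth: 15 + 2·19 = 53
15(ω_sun−ω_arm) = −53(ω_ring−ω_arm),  ω_ring = 0, ω_sun = 1
15(1−ω_arm) = −53(0−ω_arm)  ⇒  68·ω_arm = 15  ⇒  ω_arm = 15/68
ω_out/ω_in = 15/68

15/68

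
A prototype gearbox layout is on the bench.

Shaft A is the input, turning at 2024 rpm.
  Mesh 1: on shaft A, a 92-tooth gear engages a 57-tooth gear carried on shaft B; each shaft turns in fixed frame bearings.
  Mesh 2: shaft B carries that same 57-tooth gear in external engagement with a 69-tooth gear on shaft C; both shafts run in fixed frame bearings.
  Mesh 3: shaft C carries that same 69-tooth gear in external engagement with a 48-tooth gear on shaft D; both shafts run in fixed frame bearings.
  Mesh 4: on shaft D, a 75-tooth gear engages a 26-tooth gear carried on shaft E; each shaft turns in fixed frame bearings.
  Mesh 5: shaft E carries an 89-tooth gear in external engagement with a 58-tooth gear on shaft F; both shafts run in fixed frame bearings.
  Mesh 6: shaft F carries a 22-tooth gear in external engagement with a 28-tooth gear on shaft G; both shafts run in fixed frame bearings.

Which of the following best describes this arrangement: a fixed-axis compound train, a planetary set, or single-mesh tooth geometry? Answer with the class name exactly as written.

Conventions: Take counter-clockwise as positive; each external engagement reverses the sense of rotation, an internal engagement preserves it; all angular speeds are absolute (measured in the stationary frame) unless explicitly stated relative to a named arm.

6-mesh fixed-axis compound train (all bearings frame-fixed)
classification: fixed-axis compound train

fixed-axis compound train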